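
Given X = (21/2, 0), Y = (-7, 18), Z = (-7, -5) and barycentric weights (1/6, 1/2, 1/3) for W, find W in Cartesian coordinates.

(-49/12, 22/3)

W = (1/6)·X + (1/2)·Y + (1/3)·Z.
x-coordinate: (1/6)·(21/2) + (1/2)·(-7) + (1/3)·(-7) = -49/12.
y-coordinate: (1/6)·0 + (1/2)·18 + (1/3)·(-5) = 22/3.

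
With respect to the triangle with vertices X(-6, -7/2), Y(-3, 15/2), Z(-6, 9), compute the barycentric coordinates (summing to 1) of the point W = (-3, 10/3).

(1/3, 1, -1/3)

Signed area of the reference triangle: [XYZ] = ½·((-6)·(15/2−9) + (-3)·(9−(-7/2)) + (-6)·(-7/2−(15/2))) = ½·(9 − 75/2 + 66) = 75/4.
[WYZ] = ½·((-3)·(15/2−9) + (-3)·(9−(10/3)) + (-6)·(10/3−(15/2))) = ½·(9/2 − 17 + 25) = 25/4, so the X-coordinate is (25/4)/(75/4) = 1/3.
[XWZ] = ½·((-6)·(10/3−9) + (-3)·(9−(-7/2)) + (-6)·(-7/2−(10/3))) = ½·(34 − 75/2 + 41) = 75/4, so the Y-coordinate is 1.
[XYW] = ½·((-6)·(15/2−(10/3)) + (-3)·(10/3−(-7/2)) + (-3)·(-7/2−(15/2))) = ½·(-25 − 41/2 + 33) = -25/4, so the Z-coordinate is -1/3.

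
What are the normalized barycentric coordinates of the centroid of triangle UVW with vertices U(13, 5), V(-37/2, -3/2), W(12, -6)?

The centroid is the average of the vertices, so each weight is 1/3.

(1/3, 1/3, 1/3)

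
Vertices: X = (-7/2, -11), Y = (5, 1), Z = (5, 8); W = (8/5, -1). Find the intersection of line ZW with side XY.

Barycentric coordinates of W with respect to XYZ: (2/5, 1/5, 2/5).
On side XY the Z-coordinate is zero; dropping W's Z-weight 2/5 and renormalizing the remaining 2/5 : 1/5 gives weights 2/3, 1/3 on X, Y.
V = (2/3)·(-7/2, -11) + (1/3)·(5, 1) = (-2/3, -7).

(-2/3, -7)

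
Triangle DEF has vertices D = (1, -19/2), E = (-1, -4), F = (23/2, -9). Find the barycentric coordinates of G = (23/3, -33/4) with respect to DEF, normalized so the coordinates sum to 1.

Signed area of the reference triangle: [DEF] = ½·(1·(-4−(-9)) + (-1)·(-9−(-19/2)) + (23/2)·(-19/2−(-4))) = ½·(5 − 1/2 − 253/4) = -235/8.
[GEF] = ½·((23/3)·(-4−(-9)) + (-1)·(-9−(-33/4)) + (23/2)·(-33/4−(-4))) = ½·(115/3 + 3/4 − 391/8) = -235/48, so the D-coordinate is (-235/48)/(-235/8) = 1/6.
[DGF] = ½·(1·(-33/4−(-9)) + (23/3)·(-9−(-19/2)) + (23/2)·(-19/2−(-33/4))) = ½·(3/4 + 23/6 − 115/8) = -235/48, so the E-coordinate is 1/6.
[DEG] = ½·(1·(-4−(-33/4)) + (-1)·(-33/4−(-19/2)) + (23/3)·(-19/2−(-4))) = ½·(17/4 − 5/4 − 253/6) = -235/12, so the F-coordinate is 2/3.

(1/6, 1/6, 2/3)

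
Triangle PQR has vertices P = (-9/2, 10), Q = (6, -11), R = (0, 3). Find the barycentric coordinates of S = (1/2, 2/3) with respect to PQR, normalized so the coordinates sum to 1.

(1/3, 1/3, 1/3)

Signed area of the reference triangle: [PQR] = ½·((-9/2)·(-11−3) + 6·(3−10) + 0·(10−(-11))) = ½·(63 − 42 + 0) = 21/2.
[SQR] = ½·((1/2)·(-11−3) + 6·(3−(2/3)) + 0·(2/3−(-11))) = ½·(-7 + 14 + 0) = 7/2, so the P-coordinate is (7/2)/(21/2) = 1/3.
[PSR] = ½·((-9/2)·(2/3−3) + (1/2)·(3−10) + 0·(10−(2/3))) = ½·(21/2 − 7/2 + 0) = 7/2, so the Q-coordinate is 1/3.
[PQS] = ½·((-9/2)·(-11−(2/3)) + 6·(2/3−10) + (1/2)·(10−(-11))) = ½·(105/2 − 56 + 21/2) = 7/2, so the R-coordinate is 1/3.
Check: 1/3 + 1/3 + 1/3 = 1.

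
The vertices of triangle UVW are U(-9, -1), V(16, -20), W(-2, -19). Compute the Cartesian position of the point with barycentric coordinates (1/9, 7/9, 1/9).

P = (1/9)·U + (7/9)·V + (1/9)·W.
x-coordinate: (1/9)·(-9) + (7/9)·16 + (1/9)·(-2) = 101/9.
y-coordinate: (1/9)·(-1) + (7/9)·(-20) + (1/9)·(-19) = -160/9.

(101/9, -160/9)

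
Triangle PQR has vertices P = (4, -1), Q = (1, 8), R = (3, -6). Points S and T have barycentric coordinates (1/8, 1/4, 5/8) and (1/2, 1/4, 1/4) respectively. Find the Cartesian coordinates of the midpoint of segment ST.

Barycentric coordinates of the midpoint are the average: (5/16, 1/4, 7/16).
Converting: (5/16)·P + (1/4)·Q + (7/16)·R = (45/16, -15/16).

(45/16, -15/16)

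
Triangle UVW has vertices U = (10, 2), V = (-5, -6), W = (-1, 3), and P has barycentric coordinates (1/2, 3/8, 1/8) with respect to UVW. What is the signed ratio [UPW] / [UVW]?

3/8

The signed ratio [UPW]/[UVW] equals the barycentric coordinate of P at vertex V, which is 3/8.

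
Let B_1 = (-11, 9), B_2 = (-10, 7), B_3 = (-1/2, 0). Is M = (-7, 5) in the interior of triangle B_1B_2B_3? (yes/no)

Barycentric coordinates of M: (1/6, 1/2, 1/3).
The three coordinates are positive, positive, positive; a point is interior exactly when all three are positive.

yes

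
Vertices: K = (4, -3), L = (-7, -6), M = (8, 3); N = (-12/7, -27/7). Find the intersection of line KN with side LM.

(-4, -21/5)

Barycentric coordinates of N with respect to KLM: (2/7, 4/7, 1/7).
On side LM the K-coordinate is zero; dropping N's K-weight 2/7 and renormalizing the remaining 4/7 : 1/7 gives weights 4/5, 1/5 on L, M.
J = (4/5)·(-7, -6) + (1/5)·(8, 3) = (-4, -21/5).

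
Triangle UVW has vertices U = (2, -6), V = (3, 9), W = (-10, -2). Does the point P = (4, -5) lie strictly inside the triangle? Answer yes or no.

no

Barycentric coordinates of P: (193/184, 5/46, -29/184).
The three coordinates are positive, positive, negative; a point is interior exactly when all three are positive.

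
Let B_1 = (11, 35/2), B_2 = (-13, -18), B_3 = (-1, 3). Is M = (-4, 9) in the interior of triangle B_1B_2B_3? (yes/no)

no

Barycentric coordinates of M: (-45/26, -77/52, 219/52).
The three coordinates are negative, negative, positive; a point is interior exactly when all three are positive.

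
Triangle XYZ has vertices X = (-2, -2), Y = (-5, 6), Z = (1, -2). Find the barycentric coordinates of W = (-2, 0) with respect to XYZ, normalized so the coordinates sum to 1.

(1/2, 1/4, 1/4)

Signed area of the reference triangle: [XYZ] = ½·((-2)·(6−(-2)) + (-5)·(-2−(-2)) + 1·(-2−6)) = ½·(-16 + 0 − 8) = -12.
[WYZ] = ½·((-2)·(6−(-2)) + (-5)·(-2−0) + 1·(0−6)) = ½·(-16 + 10 − 6) = -6, so the X-coordinate is (-6)/(-12) = 1/2.
[XWZ] = ½·((-2)·(0−(-2)) + (-2)·(-2−(-2)) + 1·(-2−0)) = ½·(-4 + 0 − 2) = -3, so the Y-coordinate is 1/4.
[XYW] = ½·((-2)·(6−0) + (-5)·(0−(-2)) + (-2)·(-2−6)) = ½·(-12 − 10 + 16) = -3, so the Z-coordinate is 1/4.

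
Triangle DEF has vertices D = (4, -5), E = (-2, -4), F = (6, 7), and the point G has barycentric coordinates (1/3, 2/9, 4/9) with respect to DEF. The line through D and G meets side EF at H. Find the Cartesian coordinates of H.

Line DG meets EF where the D-coordinate vanishes; zeroing G's D-weight and renormalizing leaves E, F-weights 2/9 : 4/9 → (1/3, 2/3).
So H = (1/3)·E + (2/3)·F = (10/3, 10/3).

(10/3, 10/3)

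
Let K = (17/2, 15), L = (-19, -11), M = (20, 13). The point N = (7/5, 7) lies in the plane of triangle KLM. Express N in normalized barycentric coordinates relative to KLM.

Signed area of the reference triangle: [KLM] = ½·((17/2)·(-11−13) + (-19)·(13−15) + 20·(15−(-11))) = ½·(-204 + 38 + 520) = 177.
[NLM] = ½·((7/5)·(-11−13) + (-19)·(13−7) + 20·(7−(-11))) = ½·(-168/5 − 114 + 360) = 531/5, so the K-coordinate is (531/5)/177 = 3/5.
[KNM] = ½·((17/2)·(7−13) + (7/5)·(13−15) + 20·(15−7)) = ½·(-51 − 14/5 + 160) = 531/10, so the L-coordinate is 3/10.
[KLN] = ½·((17/2)·(-11−7) + (-19)·(7−15) + (7/5)·(15−(-11))) = ½·(-153 + 152 + 182/5) = 177/10, so the M-coordinate is 1/10.

(3/5, 3/10, 1/10)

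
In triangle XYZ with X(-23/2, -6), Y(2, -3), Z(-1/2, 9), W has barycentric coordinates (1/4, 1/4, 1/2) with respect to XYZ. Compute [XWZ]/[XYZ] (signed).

1/4

The signed ratio [XWZ]/[XYZ] equals the barycentric coordinate of W at vertex Y, which is 1/4.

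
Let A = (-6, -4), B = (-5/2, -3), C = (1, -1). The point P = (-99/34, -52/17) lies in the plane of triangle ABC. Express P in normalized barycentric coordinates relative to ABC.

Signed area of the reference triangle: [ABC] = ½·((-6)·(-3−(-1)) + (-5/2)·(-1−(-4)) + 1·(-4−(-3))) = ½·(12 − 15/2 − 1) = 7/4.
[PBC] = ½·((-99/34)·(-3−(-1)) + (-5/2)·(-1−(-52/17)) + 1·(-52/17−(-3))) = ½·(99/17 − 175/34 − 1/17) = 21/68, so the A-coordinate is (21/68)/(7/4) = 3/17.
[APC] = ½·((-6)·(-52/17−(-1)) + (-99/34)·(-1−(-4)) + 1·(-4−(-52/17))) = ½·(210/17 − 297/34 − 16/17) = 91/68, so the B-coordinate is 13/17.
[ABP] = ½·((-6)·(-3−(-52/17)) + (-5/2)·(-52/17−(-4)) + (-99/34)·(-4−(-3))) = ½·(-6/17 − 40/17 + 99/34) = 7/68, so the C-coordinate is 1/17.

(3/17, 13/17, 1/17)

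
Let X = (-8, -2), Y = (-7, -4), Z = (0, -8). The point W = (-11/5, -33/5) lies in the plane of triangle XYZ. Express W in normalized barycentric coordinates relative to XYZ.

(1/10, 1/5, 7/10)

Signed area of the reference triangle: [XYZ] = ½·((-8)·(-4−(-8)) + (-7)·(-8−(-2)) + 0·(-2−(-4))) = ½·(-32 + 42 + 0) = 5.
[WYZ] = ½·((-11/5)·(-4−(-8)) + (-7)·(-8−(-33/5)) + 0·(-33/5−(-4))) = ½·(-44/5 + 49/5 + 0) = 1/2, so the X-coordinate is (1/2)/5 = 1/10.
[XWZ] = ½·((-8)·(-33/5−(-8)) + (-11/5)·(-8−(-2)) + 0·(-2−(-33/5))) = ½·(-56/5 + 66/5 + 0) = 1, so the Y-coordinate is 1/5.
[XYW] = ½·((-8)·(-4−(-33/5)) + (-7)·(-33/5−(-2)) + (-11/5)·(-2−(-4))) = ½·(-104/5 + 161/5 − 22/5) = 7/2, so the Z-coordinate is 7/10.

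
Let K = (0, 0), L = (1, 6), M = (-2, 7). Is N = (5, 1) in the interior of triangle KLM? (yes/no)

Barycentric coordinates of N: (11/19, 37/19, -29/19).
The three coordinates are positive, positive, negative; a point is interior exactly when all three are positive.

no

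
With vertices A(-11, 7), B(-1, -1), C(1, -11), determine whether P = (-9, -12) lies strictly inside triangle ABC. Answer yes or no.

no

Barycentric coordinates of P: (17/14, -16/7, 29/14).
The three coordinates are positive, negative, positive; a point is interior exactly when all three are positive.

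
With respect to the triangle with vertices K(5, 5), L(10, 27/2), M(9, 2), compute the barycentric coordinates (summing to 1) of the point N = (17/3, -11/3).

Signed area of the reference triangle: [KLM] = ½·(5·(27/2−2) + 10·(2−5) + 9·(5−(27/2))) = ½·(115/2 − 30 − 153/2) = -49/2.
[NLM] = ½·((17/3)·(27/2−2) + 10·(2−(-11/3)) + 9·(-11/3−(27/2))) = ½·(391/6 + 170/3 − 309/2) = -49/3, so the K-coordinate is (-49/3)/(-49/2) = 2/3.
[KNM] = ½·(5·(-11/3−2) + (17/3)·(2−5) + 9·(5−(-11/3))) = ½·(-85/3 − 17 + 78) = 49/3, so the L-coordinate is -2/3.
[KLN] = ½·(5·(27/2−(-11/3)) + 10·(-11/3−5) + (17/3)·(5−(27/2))) = ½·(515/6 − 260/3 − 289/6) = -49/2, so the M-coordinate is 1.

(2/3, -2/3, 1)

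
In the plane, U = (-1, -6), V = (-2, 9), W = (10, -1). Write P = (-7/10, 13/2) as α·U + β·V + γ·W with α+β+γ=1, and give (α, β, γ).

Signed area of the reference triangle: [UVW] = ½·((-1)·(9−(-1)) + (-2)·(-1−(-6)) + 10·(-6−9)) = ½·(-10 − 10 − 150) = -85.
[PVW] = ½·((-7/10)·(9−(-1)) + (-2)·(-1−(13/2)) + 10·(13/2−9)) = ½·(-7 + 15 − 25) = -17/2, so the U-coordinate is (-17/2)/(-85) = 1/10.
[UPW] = ½·((-1)·(13/2−(-1)) + (-7/10)·(-1−(-6)) + 10·(-6−(13/2))) = ½·(-15/2 − 7/2 − 125) = -68, so the V-coordinate is 4/5.
[UVP] = ½·((-1)·(9−(13/2)) + (-2)·(13/2−(-6)) + (-7/10)·(-6−9)) = ½·(-5/2 − 25 + 21/2) = -17/2, so the W-coordinate is 1/10.

(1/10, 4/5, 1/10)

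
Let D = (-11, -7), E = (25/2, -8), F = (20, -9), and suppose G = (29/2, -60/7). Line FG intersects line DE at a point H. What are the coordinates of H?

Barycentric coordinates of G with respect to DEF: (1/7, 1/7, 5/7).
On side DE the F-coordinate is zero; dropping G's F-weight 5/7 and renormalizing the remaining 1/7 : 1/7 gives weights 1/2, 1/2 on D, E.
H = (1/2)·(-11, -7) + (1/2)·(25/2, -8) = (3/4, -15/2).

(3/4, -15/2)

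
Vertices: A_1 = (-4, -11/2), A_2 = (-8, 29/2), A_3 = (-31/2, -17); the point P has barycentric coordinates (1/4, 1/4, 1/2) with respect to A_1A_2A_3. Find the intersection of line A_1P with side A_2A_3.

(-13, -13/2)

Line A_1P meets A_2A_3 where the A_1-coordinate vanishes; zeroing P's A_1-weight and renormalizing leaves A_2, A_3-weights 1/4 : 1/2 → (1/3, 2/3).
So Q = (1/3)·A_2 + (2/3)·A_3 = (-13, -13/2).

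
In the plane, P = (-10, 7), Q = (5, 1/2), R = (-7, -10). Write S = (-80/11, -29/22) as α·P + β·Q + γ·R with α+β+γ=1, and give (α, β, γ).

Signed area of the reference triangle: [PQR] = ½·((-10)·(1/2−(-10)) + 5·(-10−7) + (-7)·(7−(1/2))) = ½·(-105 − 85 − 91/2) = -471/4.
[SQR] = ½·((-80/11)·(1/2−(-10)) + 5·(-10−(-29/22)) + (-7)·(-29/22−(1/2))) = ½·(-840/11 − 955/22 + 140/11) = -2355/44, so the P-coordinate is (-2355/44)/(-471/4) = 5/11.
[PSR] = ½·((-10)·(-29/22−(-10)) + (-80/11)·(-10−7) + (-7)·(7−(-29/22))) = ½·(-955/11 + 1360/11 − 1281/22) = -471/44, so the Q-coordinate is 1/11.
[PQS] = ½·((-10)·(1/2−(-29/22)) + 5·(-29/22−7) + (-80/11)·(7−(1/2))) = ½·(-200/11 − 915/22 − 520/11) = -2355/44, so the R-coordinate is 5/11.

(5/11, 1/11, 5/11)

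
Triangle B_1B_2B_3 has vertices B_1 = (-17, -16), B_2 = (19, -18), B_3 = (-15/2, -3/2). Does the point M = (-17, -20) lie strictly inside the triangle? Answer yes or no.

Barycentric coordinates of M: (647/541, 38/541, -144/541).
The three coordinates are positive, positive, negative; a point is interior exactly when all three are positive.

no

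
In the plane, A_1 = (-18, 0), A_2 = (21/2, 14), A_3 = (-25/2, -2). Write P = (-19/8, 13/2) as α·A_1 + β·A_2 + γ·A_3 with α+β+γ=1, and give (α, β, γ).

Signed area of the reference triangle: [A_1A_2A_3] = ½·((-18)·(14−(-2)) + (21/2)·(-2−0) + (-25/2)·(0−14)) = ½·(-288 − 21 + 175) = -67.
[PA_2A_3] = ½·((-19/8)·(14−(-2)) + (21/2)·(-2−(13/2)) + (-25/2)·(13/2−14)) = ½·(-38 − 357/4 + 375/4) = -67/4, so the A_1-coordinate is (-67/4)/(-67) = 1/4.
[A_1PA_3] = ½·((-18)·(13/2−(-2)) + (-19/8)·(-2−0) + (-25/2)·(0−(13/2))) = ½·(-153 + 19/4 + 325/4) = -67/2, so the A_2-coordinate is 1/2.
[A_1A_2P] = ½·((-18)·(14−(13/2)) + (21/2)·(13/2−0) + (-19/8)·(0−14)) = ½·(-135 + 273/4 + 133/4) = -67/4, so the A_3-coordinate is 1/4.
Check: 1/4 + 1/2 + 1/4 = 1.

(1/4, 1/2, 1/4)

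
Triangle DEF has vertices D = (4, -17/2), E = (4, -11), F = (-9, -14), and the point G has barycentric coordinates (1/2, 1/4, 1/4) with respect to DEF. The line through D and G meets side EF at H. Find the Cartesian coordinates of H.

(-5/2, -25/2)

Line DG meets EF where the D-coordinate vanishes; zeroing G's D-weight and renormalizing leaves E, F-weights 1/4 : 1/4 → (1/2, 1/2).
So H = (1/2)·E + (1/2)·F = (-5/2, -25/2).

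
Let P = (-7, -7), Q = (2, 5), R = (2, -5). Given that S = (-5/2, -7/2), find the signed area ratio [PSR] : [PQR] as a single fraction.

[PQR] = ½·((-7)·(5−(-5)) + 2·(-5−(-7)) + 2·(-7−5)) = ½·(-70 + 4 − 24) = -45.
[PSR] = ½·((-7)·(-7/2−(-5)) + (-5/2)·(-5−(-7)) + 2·(-7−(-7/2))) = ½·(-21/2 − 5 − 7) = -45/4, so the ratio is (-45/4)/(-45) = 1/4.

1/4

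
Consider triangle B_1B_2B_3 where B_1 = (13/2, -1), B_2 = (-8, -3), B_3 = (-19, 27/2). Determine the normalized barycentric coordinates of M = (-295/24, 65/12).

Signed area of the reference triangle: [B_1B_2B_3] = ½·((13/2)·(-3−(27/2)) + (-8)·(27/2−(-1)) + (-19)·(-1−(-3))) = ½·(-429/4 − 116 − 38) = -1045/8.
[MB_2B_3] = ½·((-295/24)·(-3−(27/2)) + (-8)·(27/2−(65/12)) + (-19)·(65/12−(-3))) = ½·(3245/16 − 194/3 − 1919/12) = -1045/96, so the B_1-coordinate is (-1045/96)/(-1045/8) = 1/12.
[B_1MB_3] = ½·((13/2)·(65/12−(27/2)) + (-295/24)·(27/2−(-1)) + (-19)·(-1−(65/12))) = ½·(-1261/24 − 8555/48 + 1463/12) = -5225/96, so the B_2-coordinate is 5/12.
[B_1B_2M] = ½·((13/2)·(-3−(65/12)) + (-8)·(65/12−(-1)) + (-295/24)·(-1−(-3))) = ½·(-1313/24 − 154/3 − 295/12) = -1045/16, so the B_3-coordinate is 1/2.
Check: 1/12 + 5/12 + 1/2 = 1.

(1/12, 5/12, 1/2)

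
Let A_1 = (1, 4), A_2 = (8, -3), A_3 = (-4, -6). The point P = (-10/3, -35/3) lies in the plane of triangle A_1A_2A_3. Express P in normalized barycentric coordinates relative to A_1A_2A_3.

Signed area of the reference triangle: [A_1A_2A_3] = ½·(1·(-3−(-6)) + 8·(-6−4) + (-4)·(4−(-3))) = ½·(3 − 80 − 28) = -105/2.
[PA_2A_3] = ½·((-10/3)·(-3−(-6)) + 8·(-6−(-35/3)) + (-4)·(-35/3−(-3))) = ½·(-10 + 136/3 + 104/3) = 35, so the A_1-coordinate is 35/(-105/2) = -2/3.
[A_1PA_3] = ½·(1·(-35/3−(-6)) + (-10/3)·(-6−4) + (-4)·(4−(-35/3))) = ½·(-17/3 + 100/3 − 188/3) = -35/2, so the A_2-coordinate is 1/3.
[A_1A_2P] = ½·(1·(-3−(-35/3)) + 8·(-35/3−4) + (-10/3)·(4−(-3))) = ½·(26/3 − 376/3 − 70/3) = -70, so the A_3-coordinate is 4/3.
Check: -2/3 + 1/3 + 4/3 = 1.

(-2/3, 1/3, 4/3)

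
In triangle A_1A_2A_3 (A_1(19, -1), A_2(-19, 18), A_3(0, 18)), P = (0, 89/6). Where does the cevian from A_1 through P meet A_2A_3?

Barycentric coordinates of P with respect to A_1A_2A_3: (1/6, 1/6, 2/3).
On side A_2A_3 the A_1-coordinate is zero; dropping P's A_1-weight 1/6 and renormalizing the remaining 1/6 : 2/3 gives weights 1/5, 4/5 on A_2, A_3.
Q = (1/5)·(-19, 18) + (4/5)·(0, 18) = (-19/5, 18).

(-19/5, 18)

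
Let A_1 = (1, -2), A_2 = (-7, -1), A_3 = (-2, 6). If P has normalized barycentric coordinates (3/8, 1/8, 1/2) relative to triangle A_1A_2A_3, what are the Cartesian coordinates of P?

P = (3/8)·A_1 + (1/8)·A_2 + (1/2)·A_3.
x-coordinate: (3/8)·1 + (1/8)·(-7) + (1/2)·(-2) = -3/2.
y-coordinate: (3/8)·(-2) + (1/8)·(-1) + (1/2)·6 = 17/8.

(-3/2, 17/8)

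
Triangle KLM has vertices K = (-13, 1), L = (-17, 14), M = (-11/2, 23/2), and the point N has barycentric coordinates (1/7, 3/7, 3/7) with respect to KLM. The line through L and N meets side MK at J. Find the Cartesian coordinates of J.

(-59/8, 71/8)

Line LN meets MK where the L-coordinate vanishes; zeroing N's L-weight and renormalizing leaves M, K-weights 3/7 : 1/7 → (3/4, 1/4).
So J = (3/4)·M + (1/4)·K = (-59/8, 71/8).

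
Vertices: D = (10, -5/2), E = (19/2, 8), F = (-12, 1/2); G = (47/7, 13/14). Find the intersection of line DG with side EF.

(7/3, 11/2)

Barycentric coordinates of G with respect to DEF: (4/7, 2/7, 1/7).
On side EF the D-coordinate is zero; dropping G's D-weight 4/7 and renormalizing the remaining 2/7 : 1/7 gives weights 2/3, 1/3 on E, F.
H = (2/3)·(19/2, 8) + (1/3)·(-12, 1/2) = (7/3, 11/2).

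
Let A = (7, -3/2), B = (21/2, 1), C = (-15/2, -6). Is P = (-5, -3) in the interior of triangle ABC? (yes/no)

Barycentric coordinates of P: (-73/41, 129/82, 99/82).
The three coordinates are negative, positive, positive; a point is interior exactly when all three are positive.

no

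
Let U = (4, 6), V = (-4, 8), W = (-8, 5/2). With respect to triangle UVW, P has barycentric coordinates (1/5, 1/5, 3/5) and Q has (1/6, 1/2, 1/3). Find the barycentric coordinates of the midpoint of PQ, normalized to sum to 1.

Since both coordinate triples sum to 1, the midpoint's barycentrics are the componentwise average.
(1/5+1/6)/2 = 11/60; similarly 7/20 and 7/15.

(11/60, 7/20, 7/15)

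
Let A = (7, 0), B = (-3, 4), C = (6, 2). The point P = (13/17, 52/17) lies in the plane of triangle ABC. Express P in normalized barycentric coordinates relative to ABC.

Signed area of the reference triangle: [ABC] = ½·(7·(4−2) + (-3)·(2−0) + 6·(0−4)) = ½·(14 − 6 − 24) = -8.
[PBC] = ½·((13/17)·(4−2) + (-3)·(2−(52/17)) + 6·(52/17−4)) = ½·(26/17 + 54/17 − 96/17) = -8/17, so the A-coordinate is (-8/17)/(-8) = 1/17.
[APC] = ½·(7·(52/17−2) + (13/17)·(2−0) + 6·(0−(52/17))) = ½·(126/17 + 26/17 − 312/17) = -80/17, so the B-coordinate is 10/17.
[ABP] = ½·(7·(4−(52/17)) + (-3)·(52/17−0) + (13/17)·(0−4)) = ½·(112/17 − 156/17 − 52/17) = -48/17, so the C-coordinate is 6/17.
Check: 1/17 + 10/17 + 6/17 = 1.

(1/17, 10/17, 6/17)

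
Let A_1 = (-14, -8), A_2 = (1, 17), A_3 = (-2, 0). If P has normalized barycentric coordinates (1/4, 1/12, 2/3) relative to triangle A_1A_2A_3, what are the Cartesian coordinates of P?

(-19/4, -7/12)

P = (1/4)·A_1 + (1/12)·A_2 + (2/3)·A_3.
x-coordinate: (1/4)·(-14) + (1/12)·1 + (2/3)·(-2) = -19/4.
y-coordinate: (1/4)·(-8) + (1/12)·17 + (2/3)·0 = -7/12.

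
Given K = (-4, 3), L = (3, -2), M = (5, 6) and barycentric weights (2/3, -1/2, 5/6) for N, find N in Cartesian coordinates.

N = (2/3)·K + (-1/2)·L + (5/6)·M.
x-coordinate: (2/3)·(-4) + (-1/2)·3 + (5/6)·5 = 0.
y-coordinate: (2/3)·3 + (-1/2)·(-2) + (5/6)·6 = 8.

(0, 8)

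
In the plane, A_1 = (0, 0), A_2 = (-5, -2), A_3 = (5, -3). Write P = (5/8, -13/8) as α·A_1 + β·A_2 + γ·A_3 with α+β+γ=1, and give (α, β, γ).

Signed area of the reference triangle: [A_1A_2A_3] = ½·(0·(-2−(-3)) + (-5)·(-3−0) + 5·(0−(-2))) = ½·(0 + 15 + 10) = 25/2.
[PA_2A_3] = ½·((5/8)·(-2−(-3)) + (-5)·(-3−(-13/8)) + 5·(-13/8−(-2))) = ½·(5/8 + 55/8 + 15/8) = 75/16, so the A_1-coordinate is (75/16)/(25/2) = 3/8.
[A_1PA_3] = ½·(0·(-13/8−(-3)) + (5/8)·(-3−0) + 5·(0−(-13/8))) = ½·(0 − 15/8 + 65/8) = 25/8, so the A_2-coordinate is 1/4.
[A_1A_2P] = ½·(0·(-2−(-13/8)) + (-5)·(-13/8−0) + (5/8)·(0−(-2))) = ½·(0 + 65/8 + 5/4) = 75/16, so the A_3-coordinate is 3/8.
Check: 3/8 + 1/4 + 3/8 = 1.

(3/8, 1/4, 3/8)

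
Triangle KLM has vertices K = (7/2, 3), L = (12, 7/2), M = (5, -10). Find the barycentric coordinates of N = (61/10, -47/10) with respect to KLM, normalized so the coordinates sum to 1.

Signed area of the reference triangle: [KLM] = ½·((7/2)·(7/2−(-10)) + 12·(-10−3) + 5·(3−(7/2))) = ½·(189/4 − 156 − 5/2) = -445/8.
[NLM] = ½·((61/10)·(7/2−(-10)) + 12·(-10−(-47/10)) + 5·(-47/10−(7/2))) = ½·(1647/20 − 318/5 − 41) = -89/8, so the K-coordinate is (-89/8)/(-445/8) = 1/5.
[KNM] = ½·((7/2)·(-47/10−(-10)) + (61/10)·(-10−3) + 5·(3−(-47/10))) = ½·(371/20 − 793/10 + 77/2) = -89/8, so the L-coordinate is 1/5.
[KLN] = ½·((7/2)·(7/2−(-47/10)) + 12·(-47/10−3) + (61/10)·(3−(7/2))) = ½·(287/10 − 462/5 − 61/20) = -267/8, so the M-coordinate is 3/5.

(1/5, 1/5, 3/5)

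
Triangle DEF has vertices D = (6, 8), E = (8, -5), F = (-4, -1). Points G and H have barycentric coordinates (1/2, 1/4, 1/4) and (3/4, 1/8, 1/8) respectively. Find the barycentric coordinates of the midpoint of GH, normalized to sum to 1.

Since both coordinate triples sum to 1, the midpoint's barycentrics are the componentwise average.
(1/2+3/4)/2 = 5/8; similarly 3/16 and 3/16.

(5/8, 3/16, 3/16)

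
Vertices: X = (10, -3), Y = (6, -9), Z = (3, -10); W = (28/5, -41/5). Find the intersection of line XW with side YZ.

(9/2, -19/2)

Barycentric coordinates of W with respect to XYZ: (1/5, 2/5, 2/5).
On side YZ the X-coordinate is zero; dropping W's X-weight 1/5 and renormalizing the remaining 2/5 : 2/5 gives weights 1/2, 1/2 on Y, Z.
V = (1/2)·(6, -9) + (1/2)·(3, -10) = (9/2, -19/2).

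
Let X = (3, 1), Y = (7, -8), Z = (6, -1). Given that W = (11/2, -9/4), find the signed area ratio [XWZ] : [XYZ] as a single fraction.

[XYZ] = ½·(3·(-8−(-1)) + 7·(-1−1) + 6·(1−(-8))) = ½·(-21 − 14 + 54) = 19/2.
[XWZ] = ½·(3·(-9/4−(-1)) + (11/2)·(-1−1) + 6·(1−(-9/4))) = ½·(-15/4 − 11 + 39/2) = 19/8, so the ratio is (19/8)/(19/2) = 1/4.

1/4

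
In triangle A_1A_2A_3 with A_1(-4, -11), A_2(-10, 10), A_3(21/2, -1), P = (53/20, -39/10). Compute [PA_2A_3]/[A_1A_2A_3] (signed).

[A_1A_2A_3] = ½·((-4)·(10−(-1)) + (-10)·(-1−(-11)) + (21/2)·(-11−10)) = ½·(-44 − 100 − 441/2) = -729/4.
[PA_2A_3] = ½·((53/20)·(10−(-1)) + (-10)·(-1−(-39/10)) + (21/2)·(-39/10−10)) = ½·(583/20 − 29 − 2919/20) = -729/10, so the ratio is (-729/10)/(-729/4) = 2/5.

2/5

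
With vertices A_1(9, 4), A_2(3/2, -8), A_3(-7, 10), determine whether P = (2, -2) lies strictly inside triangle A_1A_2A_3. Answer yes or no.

yes

Barycentric coordinates of P: (20/79, 46/79, 13/79).
The three coordinates are positive, positive, positive; a point is interior exactly when all three are positive.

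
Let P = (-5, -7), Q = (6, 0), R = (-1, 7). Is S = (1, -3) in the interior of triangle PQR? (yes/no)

yes

Barycentric coordinates of S: (4/9, 34/63, 1/63).
The three coordinates are positive, positive, positive; a point is interior exactly when all three are positive.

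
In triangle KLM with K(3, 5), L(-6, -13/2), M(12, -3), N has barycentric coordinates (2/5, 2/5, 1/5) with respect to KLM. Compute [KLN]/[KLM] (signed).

1/5

The signed ratio [KLN]/[KLM] equals the barycentric coordinate of N at vertex M, which is 1/5.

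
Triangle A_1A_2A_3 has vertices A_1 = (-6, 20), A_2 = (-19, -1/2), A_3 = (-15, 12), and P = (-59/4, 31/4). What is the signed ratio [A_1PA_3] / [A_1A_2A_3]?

[A_1A_2A_3] = ½·((-6)·(-1/2−12) + (-19)·(12−20) + (-15)·(20−(-1/2))) = ½·(75 + 152 − 615/2) = -161/4.
[A_1PA_3] = ½·((-6)·(31/4−12) + (-59/4)·(12−20) + (-15)·(20−(31/4))) = ½·(51/2 + 118 − 735/4) = -161/8, so the ratio is (-161/8)/(-161/4) = 1/2.

1/2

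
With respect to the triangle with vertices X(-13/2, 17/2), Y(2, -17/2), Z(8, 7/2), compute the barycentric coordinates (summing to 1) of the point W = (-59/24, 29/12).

Signed area of the reference triangle: [XYZ] = ½·((-13/2)·(-17/2−(7/2)) + 2·(7/2−(17/2)) + 8·(17/2−(-17/2))) = ½·(78 − 10 + 136) = 102.
[WYZ] = ½·((-59/24)·(-17/2−(7/2)) + 2·(7/2−(29/12)) + 8·(29/12−(-17/2))) = ½·(59/2 + 13/6 + 262/3) = 119/2, so the X-coordinate is (119/2)/102 = 7/12.
[XWZ] = ½·((-13/2)·(29/12−(7/2)) + (-59/24)·(7/2−(17/2)) + 8·(17/2−(29/12))) = ½·(169/24 + 295/24 + 146/3) = 34, so the Y-coordinate is 1/3.
[XYW] = ½·((-13/2)·(-17/2−(29/12)) + 2·(29/12−(17/2)) + (-59/24)·(17/2−(-17/2))) = ½·(1703/24 − 73/6 − 1003/24) = 17/2, so the Z-coordinate is 1/12.
Check: 7/12 + 1/3 + 1/12 = 1.

(7/12, 1/3, 1/12)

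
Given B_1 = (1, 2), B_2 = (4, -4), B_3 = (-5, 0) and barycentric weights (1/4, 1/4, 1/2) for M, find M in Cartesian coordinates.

M = (1/4)·B_1 + (1/4)·B_2 + (1/2)·B_3.
x-coordinate: (1/4)·1 + (1/4)·4 + (1/2)·(-5) = -5/4.
y-coordinate: (1/4)·2 + (1/4)·(-4) + (1/2)·0 = -1/2.

(-5/4, -1/2)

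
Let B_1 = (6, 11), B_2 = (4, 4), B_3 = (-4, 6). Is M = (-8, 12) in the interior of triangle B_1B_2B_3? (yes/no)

no

Barycentric coordinates of M: (2/3, -4/3, 5/3).
The three coordinates are positive, negative, positive; a point is interior exactly when all three are positive.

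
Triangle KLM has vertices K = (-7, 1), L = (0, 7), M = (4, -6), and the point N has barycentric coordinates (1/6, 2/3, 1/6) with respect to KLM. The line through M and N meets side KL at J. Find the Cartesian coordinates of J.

Line MN meets KL where the M-coordinate vanishes; zeroing N's M-weight and renormalizing leaves K, L-weights 1/6 : 2/3 → (1/5, 4/5).
So J = (1/5)·K + (4/5)·L = (-7/5, 29/5).

(-7/5, 29/5)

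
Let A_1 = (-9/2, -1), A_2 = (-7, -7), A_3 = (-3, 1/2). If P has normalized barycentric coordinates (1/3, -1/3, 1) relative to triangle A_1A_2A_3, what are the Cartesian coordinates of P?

(-13/6, 5/2)

P = (1/3)·A_1 + (-1/3)·A_2 + 1·A_3.
x-coordinate: (1/3)·(-9/2) + (-1/3)·(-7) + 1·(-3) = -13/6.
y-coordinate: (1/3)·(-1) + (-1/3)·(-7) + 1·(1/2) = 5/2.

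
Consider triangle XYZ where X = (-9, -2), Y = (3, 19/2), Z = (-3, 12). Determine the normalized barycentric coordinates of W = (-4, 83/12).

(1/3, 1/6, 1/2)

Signed area of the reference triangle: [XYZ] = ½·((-9)·(19/2−12) + 3·(12−(-2)) + (-3)·(-2−(19/2))) = ½·(45/2 + 42 + 69/2) = 99/2.
[WYZ] = ½·((-4)·(19/2−12) + 3·(12−(83/12)) + (-3)·(83/12−(19/2))) = ½·(10 + 61/4 + 31/4) = 33/2, so the X-coordinate is (33/2)/(99/2) = 1/3.
[XWZ] = ½·((-9)·(83/12−12) + (-4)·(12−(-2)) + (-3)·(-2−(83/12))) = ½·(183/4 − 56 + 107/4) = 33/4, so the Y-coordinate is 1/6.
[XYW] = ½·((-9)·(19/2−(83/12)) + 3·(83/12−(-2)) + (-4)·(-2−(19/2))) = ½·(-93/4 + 107/4 + 46) = 99/4, so the Z-coordinate is 1/2.
Check: 1/3 + 1/6 + 1/2 = 1.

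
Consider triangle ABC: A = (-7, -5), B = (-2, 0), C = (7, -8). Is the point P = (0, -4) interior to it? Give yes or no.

yes

Barycentric coordinates of P: (4/17, 7/17, 6/17).
The three coordinates are positive, positive, positive; a point is interior exactly when all three are positive.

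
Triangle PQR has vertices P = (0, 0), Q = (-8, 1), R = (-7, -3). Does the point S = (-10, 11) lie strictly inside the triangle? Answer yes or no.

Barycentric coordinates of S: (2/31, 107/31, -78/31).
The three coordinates are positive, positive, negative; a point is interior exactly when all three are positive.

no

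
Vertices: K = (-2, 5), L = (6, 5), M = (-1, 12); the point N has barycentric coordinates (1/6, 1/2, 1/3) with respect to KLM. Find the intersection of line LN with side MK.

Line LN meets MK where the L-coordinate vanishes; zeroing N's L-weight and renormalizing leaves M, K-weights 1/3 : 1/6 → (2/3, 1/3).
So J = (2/3)·M + (1/3)·K = (-4/3, 29/3).

(-4/3, 29/3)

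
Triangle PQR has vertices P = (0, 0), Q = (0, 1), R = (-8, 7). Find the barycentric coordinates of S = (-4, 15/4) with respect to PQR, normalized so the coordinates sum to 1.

(1/4, 1/4, 1/2)

Signed area of the reference triangle: [PQR] = ½·(0·(1−7) + 0·(7−0) + (-8)·(0−1)) = ½·(0 + 0 + 8) = 4.
[SQR] = ½·((-4)·(1−7) + 0·(7−(15/4)) + (-8)·(15/4−1)) = ½·(24 + 0 − 22) = 1, so the P-coordinate is 1/4 = 1/4.
[PSR] = ½·(0·(15/4−7) + (-4)·(7−0) + (-8)·(0−(15/4))) = ½·(0 − 28 + 30) = 1, so the Q-coordinate is 1/4.
[PQS] = ½·(0·(1−(15/4)) + 0·(15/4−0) + (-4)·(0−1)) = ½·(0 + 0 + 4) = 2, so the R-coordinate is 1/2.
Check: 1/4 + 1/4 + 1/2 = 1.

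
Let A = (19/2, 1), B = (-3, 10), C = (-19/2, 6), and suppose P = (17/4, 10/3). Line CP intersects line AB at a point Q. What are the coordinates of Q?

(7, 14/5)

Barycentric coordinates of P with respect to ABC: (2/3, 1/6, 1/6).
On side AB the C-coordinate is zero; dropping P's C-weight 1/6 and renormalizing the remaining 2/3 : 1/6 gives weights 4/5, 1/5 on A, B.
Q = (4/5)·(19/2, 1) + (1/5)·(-3, 10) = (7, 14/5).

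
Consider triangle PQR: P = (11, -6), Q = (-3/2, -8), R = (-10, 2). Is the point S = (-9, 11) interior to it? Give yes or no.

Barycentric coordinates of S: (173/284, -197/142, 505/284).
The three coordinates are positive, negative, positive; a point is interior exactly when all three are positive.

no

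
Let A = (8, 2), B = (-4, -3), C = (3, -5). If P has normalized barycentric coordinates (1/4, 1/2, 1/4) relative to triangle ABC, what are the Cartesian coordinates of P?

(3/4, -9/4)

P = (1/4)·A + (1/2)·B + (1/4)·C.
x-coordinate: (1/4)·8 + (1/2)·(-4) + (1/4)·3 = 3/4.
y-coordinate: (1/4)·2 + (1/2)·(-3) + (1/4)·(-5) = -9/4.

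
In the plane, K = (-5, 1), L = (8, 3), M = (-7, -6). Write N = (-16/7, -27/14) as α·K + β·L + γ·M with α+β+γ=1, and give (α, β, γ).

Signed area of the reference triangle: [KLM] = ½·((-5)·(3−(-6)) + 8·(-6−1) + (-7)·(1−3)) = ½·(-45 − 56 + 14) = -87/2.
[NLM] = ½·((-16/7)·(3−(-6)) + 8·(-6−(-27/14)) + (-7)·(-27/14−3)) = ½·(-144/7 − 228/7 + 69/2) = -261/28, so the K-coordinate is (-261/28)/(-87/2) = 3/14.
[KNM] = ½·((-5)·(-27/14−(-6)) + (-16/7)·(-6−1) + (-7)·(1−(-27/14))) = ½·(-285/14 + 16 − 41/2) = -87/7, so the L-coordinate is 2/7.
[KLN] = ½·((-5)·(3−(-27/14)) + 8·(-27/14−1) + (-16/7)·(1−3)) = ½·(-345/14 − 164/7 + 32/7) = -87/4, so the M-coordinate is 1/2.
Check: 3/14 + 2/7 + 1/2 = 1.

(3/14, 2/7, 1/2)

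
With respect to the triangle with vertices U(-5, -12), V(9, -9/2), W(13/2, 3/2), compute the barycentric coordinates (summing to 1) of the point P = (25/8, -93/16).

(3/8, 3/8, 1/4)

Signed area of the reference triangle: [UVW] = ½·((-5)·(-9/2−(3/2)) + 9·(3/2−(-12)) + (13/2)·(-12−(-9/2))) = ½·(30 + 243/2 − 195/4) = 411/8.
[PVW] = ½·((25/8)·(-9/2−(3/2)) + 9·(3/2−(-93/16)) + (13/2)·(-93/16−(-9/2))) = ½·(-75/4 + 1053/16 − 273/32) = 1233/64, so the U-coordinate is (1233/64)/(411/8) = 3/8.
[UPW] = ½·((-5)·(-93/16−(3/2)) + (25/8)·(3/2−(-12)) + (13/2)·(-12−(-93/16))) = ½·(585/16 + 675/16 − 1287/32) = 1233/64, so the V-coordinate is 3/8.
[UVP] = ½·((-5)·(-9/2−(-93/16)) + 9·(-93/16−(-12)) + (25/8)·(-12−(-9/2))) = ½·(-105/16 + 891/16 − 375/16) = 411/32, so the W-coordinate is 1/4.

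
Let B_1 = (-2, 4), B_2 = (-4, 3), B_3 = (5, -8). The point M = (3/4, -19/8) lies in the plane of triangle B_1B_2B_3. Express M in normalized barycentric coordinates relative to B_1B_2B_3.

Signed area of the reference triangle: [B_1B_2B_3] = ½·((-2)·(3−(-8)) + (-4)·(-8−4) + 5·(4−3)) = ½·(-22 + 48 + 5) = 31/2.
[MB_2B_3] = ½·((3/4)·(3−(-8)) + (-4)·(-8−(-19/8)) + 5·(-19/8−3)) = ½·(33/4 + 45/2 − 215/8) = 31/16, so the B_1-coordinate is (31/16)/(31/2) = 1/8.
[B_1MB_3] = ½·((-2)·(-19/8−(-8)) + (3/4)·(-8−4) + 5·(4−(-19/8))) = ½·(-45/4 − 9 + 255/8) = 93/16, so the B_2-coordinate is 3/8.
[B_1B_2M] = ½·((-2)·(3−(-19/8)) + (-4)·(-19/8−4) + (3/4)·(4−3)) = ½·(-43/4 + 51/2 + 3/4) = 31/4, so the B_3-coordinate is 1/2.
Check: 1/8 + 3/8 + 1/2 = 1.

(1/8, 3/8, 1/2)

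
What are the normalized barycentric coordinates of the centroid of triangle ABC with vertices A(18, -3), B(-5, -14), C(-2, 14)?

(1/3, 1/3, 1/3)

The centroid is the average of the vertices, so each weight is 1/3.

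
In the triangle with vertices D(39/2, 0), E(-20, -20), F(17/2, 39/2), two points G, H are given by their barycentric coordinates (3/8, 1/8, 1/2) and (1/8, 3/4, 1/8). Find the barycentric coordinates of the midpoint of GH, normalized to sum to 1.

Since both coordinate triples sum to 1, the midpoint's barycentrics are the componentwise average.
(3/8+1/8)/2 = 1/4; similarly 7/16 and 5/16.

(1/4, 7/16, 5/16)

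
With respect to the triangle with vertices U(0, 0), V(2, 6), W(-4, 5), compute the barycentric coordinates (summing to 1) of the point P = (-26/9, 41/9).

Signed area of the reference triangle: [UVW] = ½·(0·(6−5) + 2·(5−0) + (-4)·(0−6)) = ½·(0 + 10 + 24) = 17.
[PVW] = ½·((-26/9)·(6−5) + 2·(5−(41/9)) + (-4)·(41/9−6)) = ½·(-26/9 + 8/9 + 52/9) = 17/9, so the U-coordinate is (17/9)/17 = 1/9.
[UPW] = ½·(0·(41/9−5) + (-26/9)·(5−0) + (-4)·(0−(41/9))) = ½·(0 − 130/9 + 164/9) = 17/9, so the V-coordinate is 1/9.
[UVP] = ½·(0·(6−(41/9)) + 2·(41/9−0) + (-26/9)·(0−6)) = ½·(0 + 82/9 + 52/3) = 119/9, so the W-coordinate is 7/9.
Check: 1/9 + 1/9 + 7/9 = 1.

(1/9, 1/9, 7/9)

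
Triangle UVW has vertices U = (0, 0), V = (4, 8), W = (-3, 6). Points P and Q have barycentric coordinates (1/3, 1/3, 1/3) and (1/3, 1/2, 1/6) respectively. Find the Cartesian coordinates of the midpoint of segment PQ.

Barycentric coordinates of the midpoint are the average: (1/3, 5/12, 1/4).
Converting: (1/3)·U + (5/12)·V + (1/4)·W = (11/12, 29/6).

(11/12, 29/6)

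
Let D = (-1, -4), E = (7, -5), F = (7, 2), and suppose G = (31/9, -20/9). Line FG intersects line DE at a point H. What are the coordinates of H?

Barycentric coordinates of G with respect to DEF: (4/9, 2/9, 1/3).
On side DE the F-coordinate is zero; dropping G's F-weight 1/3 and renormalizing the remaining 4/9 : 2/9 gives weights 2/3, 1/3 on D, E.
H = (2/3)·(-1, -4) + (1/3)·(7, -5) = (5/3, -13/3).

(5/3, -13/3)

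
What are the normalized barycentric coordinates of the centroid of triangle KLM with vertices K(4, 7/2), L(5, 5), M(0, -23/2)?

The centroid is the average of the vertices, so each weight is 1/3.

(1/3, 1/3, 1/3)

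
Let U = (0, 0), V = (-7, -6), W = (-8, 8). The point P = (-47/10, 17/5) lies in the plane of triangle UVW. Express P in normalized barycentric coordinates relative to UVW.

(2/5, 1/10, 1/2)

Signed area of the reference triangle: [UVW] = ½·(0·(-6−8) + (-7)·(8−0) + (-8)·(0−(-6))) = ½·(0 − 56 − 48) = -52.
[PVW] = ½·((-47/10)·(-6−8) + (-7)·(8−(17/5)) + (-8)·(17/5−(-6))) = ½·(329/5 − 161/5 − 376/5) = -104/5, so the U-coordinate is (-104/5)/(-52) = 2/5.
[UPW] = ½·(0·(17/5−8) + (-47/10)·(8−0) + (-8)·(0−(17/5))) = ½·(0 − 188/5 + 136/5) = -26/5, so the V-coordinate is 1/10.
[UVP] = ½·(0·(-6−(17/5)) + (-7)·(17/5−0) + (-47/10)·(0−(-6))) = ½·(0 − 119/5 − 141/5) = -26, so the W-coordinate is 1/2.
Check: 2/5 + 1/10 + 1/2 = 1.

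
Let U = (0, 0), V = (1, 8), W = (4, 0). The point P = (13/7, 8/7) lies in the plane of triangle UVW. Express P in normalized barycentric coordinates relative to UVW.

(3/7, 1/7, 3/7)

Signed area of the reference triangle: [UVW] = ½·(0·(8−0) + 1·(0−0) + 4·(0−8)) = ½·(0 + 0 − 32) = -16.
[PVW] = ½·((13/7)·(8−0) + 1·(0−(8/7)) + 4·(8/7−8)) = ½·(104/7 − 8/7 − 192/7) = -48/7, so the U-coordinate is (-48/7)/(-16) = 3/7.
[UPW] = ½·(0·(8/7−0) + (13/7)·(0−0) + 4·(0−(8/7))) = ½·(0 + 0 − 32/7) = -16/7, so the V-coordinate is 1/7.
[UVP] = ½·(0·(8−(8/7)) + 1·(8/7−0) + (13/7)·(0−8)) = ½·(0 + 8/7 − 104/7) = -48/7, so the W-coordinate is 3/7.
Check: 3/7 + 1/7 + 3/7 = 1.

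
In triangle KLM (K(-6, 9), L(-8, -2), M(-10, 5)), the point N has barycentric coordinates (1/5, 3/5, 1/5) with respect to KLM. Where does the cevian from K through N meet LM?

(-17/2, -1/4)

Line KN meets LM where the K-coordinate vanishes; zeroing N's K-weight and renormalizing leaves L, M-weights 3/5 : 1/5 → (3/4, 1/4).
So J = (3/4)·L + (1/4)·M = (-17/2, -1/4).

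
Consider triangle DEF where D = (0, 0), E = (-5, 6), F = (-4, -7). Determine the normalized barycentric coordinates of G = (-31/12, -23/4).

(1/3, -1/12, 3/4)

Signed area of the reference triangle: [DEF] = ½·(0·(6−(-7)) + (-5)·(-7−0) + (-4)·(0−6)) = ½·(0 + 35 + 24) = 59/2.
[GEF] = ½·((-31/12)·(6−(-7)) + (-5)·(-7−(-23/4)) + (-4)·(-23/4−6)) = ½·(-403/12 + 25/4 + 47) = 59/6, so the D-coordinate is (59/6)/(59/2) = 1/3.
[DGF] = ½·(0·(-23/4−(-7)) + (-31/12)·(-7−0) + (-4)·(0−(-23/4))) = ½·(0 + 217/12 − 23) = -59/24, so the E-coordinate is -1/12.
[DEG] = ½·(0·(6−(-23/4)) + (-5)·(-23/4−0) + (-31/12)·(0−6)) = ½·(0 + 115/4 + 31/2) = 177/8, so the F-coordinate is 3/4.
Check: 1/3 − 1/12 + 3/4 = 1.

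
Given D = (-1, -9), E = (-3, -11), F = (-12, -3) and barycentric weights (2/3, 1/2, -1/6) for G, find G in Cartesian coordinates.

(-1/6, -11)

G = (2/3)·D + (1/2)·E + (-1/6)·F.
x-coordinate: (2/3)·(-1) + (1/2)·(-3) + (-1/6)·(-12) = -1/6.
y-coordinate: (2/3)·(-9) + (1/2)·(-11) + (-1/6)·(-3) = -11.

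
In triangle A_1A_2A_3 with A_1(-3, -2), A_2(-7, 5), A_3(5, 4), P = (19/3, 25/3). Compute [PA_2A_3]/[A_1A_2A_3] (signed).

-2/3

[A_1A_2A_3] = ½·((-3)·(5−4) + (-7)·(4−(-2)) + 5·(-2−5)) = ½·(-3 − 42 − 35) = -40.
[PA_2A_3] = ½·((19/3)·(5−4) + (-7)·(4−(25/3)) + 5·(25/3−5)) = ½·(19/3 + 91/3 + 50/3) = 80/3, so the ratio is (80/3)/(-40) = -2/3.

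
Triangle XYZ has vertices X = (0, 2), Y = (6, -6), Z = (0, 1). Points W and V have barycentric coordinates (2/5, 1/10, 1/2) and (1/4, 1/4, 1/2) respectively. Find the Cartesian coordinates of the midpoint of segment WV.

Barycentric coordinates of the midpoint are the average: (13/40, 7/40, 1/2).
Converting: (13/40)·X + (7/40)·Y + (1/2)·Z = (21/20, 1/10).

(21/20, 1/10)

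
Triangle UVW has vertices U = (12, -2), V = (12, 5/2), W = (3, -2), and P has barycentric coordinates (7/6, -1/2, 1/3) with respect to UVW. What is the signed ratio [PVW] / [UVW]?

7/6

The signed ratio [PVW]/[UVW] equals the barycentric coordinate of P at vertex U, which is 7/6.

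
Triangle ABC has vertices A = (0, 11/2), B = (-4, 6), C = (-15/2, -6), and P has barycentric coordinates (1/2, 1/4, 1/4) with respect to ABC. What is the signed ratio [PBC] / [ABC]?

1/2

The signed ratio [PBC]/[ABC] equals the barycentric coordinate of P at vertex A, which is 1/2.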